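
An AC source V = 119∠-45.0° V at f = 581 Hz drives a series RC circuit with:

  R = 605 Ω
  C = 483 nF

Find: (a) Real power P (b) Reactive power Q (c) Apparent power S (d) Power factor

Step 1 — Angular frequency: ω = 2π·f = 2π·581 = 3651 rad/s.
Step 2 — Component impedances:
  R: Z = R = 605 Ω
  C: Z = 1/(jωC) = -j/(ω·C) = 0 - j567.1 Ω
Step 3 — Series combination: Z_total = R + C = 605 - j567.1 Ω = 829.3∠-43.2° Ω.
Step 4 — Source phasor: V = 119∠-45.0° V = 84.15 - j84.15 V.
Step 5 — Current: I = V / Z = 0.1434 - j0.004632 A = 0.1435∠-1.8° A.
Step 6 — Complex power: S = V·I* = 12.46 - j11.68 VA.
Step 7 — Real power: P = Re(S) = 12.46 W.
Step 8 — Reactive power: Q = Im(S) = -11.68 VAR.
Step 9 — Apparent power: |S| = 17.08 VA.
Step 10 — Power factor: PF = P/|S| = 0.7296 (leading).

(a) P = 12.46 W  (b) Q = -11.68 VAR  (c) S = 17.08 VA  (d) PF = 0.7296 (leading)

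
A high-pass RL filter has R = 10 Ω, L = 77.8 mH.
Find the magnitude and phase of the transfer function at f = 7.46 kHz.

Step 1 — Angular frequency: ω = 2π·7460 = 4.687e+04 rad/s.
Step 2 — Transfer function: H(jω) = jωL/(R + jωL).
Step 3 — Numerator jωL = j·3647; denominator R + jωL = 10 + j3647.
Step 4 — H = 1 + j0.002742.
Step 5 — Magnitude: |H| = 1 (-0.0 dB); phase: φ = 0.2°.

|H| = 1 (-0.0 dB), φ = 0.2°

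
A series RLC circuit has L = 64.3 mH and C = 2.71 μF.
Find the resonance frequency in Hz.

Step 1 — Resonance condition Im(Z)=0 gives ω₀ = 1/√(LC).
Step 2 — ω₀ = 1/√(0.0643·2.71e-06) = 2396 rad/s.
Step 3 — f₀ = ω₀/(2π) = 381.3 Hz.

f₀ = 381.3 Hz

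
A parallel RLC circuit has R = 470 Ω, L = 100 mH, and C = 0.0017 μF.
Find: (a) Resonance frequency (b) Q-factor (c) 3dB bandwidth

Step 1 — Resonance: ω₀ = 1/√(LC) = 1/√(0.1·1.7e-09) = 7.67e+04 rad/s.
Step 2 — f₀ = ω₀/(2π) = 1.221e+04 Hz.
Step 3 — Parallel Q: Q = R/(ω₀L) = 470/(7.67e+04·0.1) = 0.06128.
Step 4 — Bandwidth: Δω = ω₀/Q = 1.252e+06 rad/s; BW = Δω/(2π) = 1.992e+05 Hz.

(a) f₀ = 1.221e+04 Hz  (b) Q = 0.06128  (c) BW = 1.992e+05 Hz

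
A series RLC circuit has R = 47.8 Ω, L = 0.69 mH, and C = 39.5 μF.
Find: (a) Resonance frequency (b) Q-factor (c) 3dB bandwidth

Step 1 — Resonance condition Im(Z)=0 gives ω₀ = 1/√(LC).
Step 2 — ω₀ = 1/√(0.00069·3.95e-05) = 6057 rad/s.
Step 3 — f₀ = ω₀/(2π) = 964 Hz.
Step 4 — Series Q: Q = ω₀L/R = 6057·0.00069/47.8 = 0.08744.
Step 5 — 3dB bandwidth: Δω = ω₀/Q = 6.928e+04 rad/s; BW = Δω/(2π) = 1.103e+04 Hz.

(a) f₀ = 964 Hz  (b) Q = 0.08744  (c) BW = 1.103e+04 Hz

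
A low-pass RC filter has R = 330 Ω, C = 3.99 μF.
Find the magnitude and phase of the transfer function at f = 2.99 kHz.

Step 1 — Angular frequency: ω = 2π·2990 = 1.879e+04 rad/s.
Step 2 — Transfer function: H(jω) = 1/(1 + jωRC).
Step 3 — Denominator: 1 + jωRC = 1 + j·1.879e+04·330·3.99e-06 = 1 + j24.74.
Step 4 — H = 0.001632 - j0.04036.
Step 5 — Magnitude: |H| = 0.04039 (-27.9 dB); phase: φ = -87.7°.

|H| = 0.04039 (-27.9 dB), φ = -87.7°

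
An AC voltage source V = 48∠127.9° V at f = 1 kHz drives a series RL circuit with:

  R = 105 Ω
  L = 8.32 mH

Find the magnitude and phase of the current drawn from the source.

Step 1 — Angular frequency: ω = 2π·f = 2π·1000 = 6283 rad/s.
Step 2 — Component impedances:
  R: Z = R = 105 Ω
  L: Z = jωL = j·6283·0.00832 = 0 + j52.28 Ω
Step 3 — Series combination: Z_total = R + L = 105 + j52.28 Ω = 117.3∠26.5° Ω.
Step 4 — Source phasor: V = 48∠127.9° V = -29.49 + j37.88 V.
Step 5 — Ohm's law: I = V / Z_total = (-29.49 + j37.88) / (105 + j52.28) = -0.08112 + j0.4011 A.
Step 6 — Convert to polar: |I| = 0.4092 A, ∠I = 101.4°.

I = 0.4092∠101.4° A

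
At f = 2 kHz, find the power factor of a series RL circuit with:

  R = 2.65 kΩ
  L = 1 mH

Step 1 — Angular frequency: ω = 2π·f = 2π·2000 = 1.257e+04 rad/s.
Step 2 — Component impedances:
  R: Z = R = 2650 Ω
  L: Z = jωL = j·1.257e+04·0.001 = 0 + j12.57 Ω
Step 3 — Series combination: Z_total = R + L = 2650 + j12.57 Ω = 2650∠0.3° Ω.
Step 4 — Power factor: PF = cos(φ) = Re(Z)/|Z| = 2650/2650 = 1.
Step 5 — Type: Im(Z) = 12.57 ⇒ lagging (phase φ = 0.3°).

PF = 1 (lagging, φ = 0.3°)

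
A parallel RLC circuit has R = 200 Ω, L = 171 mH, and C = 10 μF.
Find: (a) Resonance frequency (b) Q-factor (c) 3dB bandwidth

Step 1 — Resonance: ω₀ = 1/√(LC) = 1/√(0.171·1e-05) = 764.7 rad/s.
Step 2 — f₀ = ω₀/(2π) = 121.7 Hz.
Step 3 — Parallel Q: Q = R/(ω₀L) = 200/(764.7·0.171) = 1.529.
Step 4 — Bandwidth: Δω = ω₀/Q = 500 rad/s; BW = Δω/(2π) = 79.58 Hz.

(a) f₀ = 121.7 Hz  (b) Q = 1.529  (c) BW = 79.58 Hz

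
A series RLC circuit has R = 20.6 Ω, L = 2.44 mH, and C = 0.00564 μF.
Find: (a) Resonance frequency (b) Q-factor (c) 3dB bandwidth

Step 1 — Resonance condition Im(Z)=0 gives ω₀ = 1/√(LC).
Step 2 — ω₀ = 1/√(0.00244·5.64e-09) = 2.696e+05 rad/s.
Step 3 — f₀ = ω₀/(2π) = 4.29e+04 Hz.
Step 4 — Series Q: Q = ω₀L/R = 2.696e+05·0.00244/20.6 = 31.93.
Step 5 — 3dB bandwidth: Δω = ω₀/Q = 8443 rad/s; BW = Δω/(2π) = 1344 Hz.

(a) f₀ = 4.29e+04 Hz  (b) Q = 31.93  (c) BW = 1344 Hz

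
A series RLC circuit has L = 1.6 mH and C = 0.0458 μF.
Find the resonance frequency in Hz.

Step 1 — Resonance condition Im(Z)=0 gives ω₀ = 1/√(LC).
Step 2 — ω₀ = 1/√(0.0016·4.58e-08) = 1.168e+05 rad/s.
Step 3 — f₀ = ω₀/(2π) = 1.859e+04 Hz.

f₀ = 1.859e+04 Hz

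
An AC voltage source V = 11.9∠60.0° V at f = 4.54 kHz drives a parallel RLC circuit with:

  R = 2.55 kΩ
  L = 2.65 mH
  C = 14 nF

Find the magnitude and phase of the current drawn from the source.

Step 1 — Angular frequency: ω = 2π·f = 2π·4540 = 2.853e+04 rad/s.
Step 2 — Component impedances:
  R: Z = R = 2550 Ω
  L: Z = jωL = j·2.853e+04·0.00265 = 0 + j75.59 Ω
  C: Z = 1/(jωC) = -j/(ω·C) = 0 - j2504 Ω
Step 3 — Parallel combination: 1/Z_total = 1/R + 1/L + 1/C; Z_total = 2.38 + j77.87 Ω = 77.91∠88.2° Ω.
Step 4 — Source phasor: V = 11.9∠60.0° V = 5.95 + j10.31 V.
Step 5 — Ohm's law: I = V / Z_total = (5.95 + j10.31) / (2.38 + j77.87) = 0.1345 - j0.07229 A.
Step 6 — Convert to polar: |I| = 0.1527 A, ∠I = -28.2°.

I = 0.1527∠-28.2° A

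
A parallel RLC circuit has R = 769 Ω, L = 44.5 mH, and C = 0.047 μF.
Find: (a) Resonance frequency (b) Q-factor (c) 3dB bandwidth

Step 1 — Resonance: ω₀ = 1/√(LC) = 1/√(0.0445·4.7e-08) = 2.187e+04 rad/s.
Step 2 — f₀ = ω₀/(2π) = 3480 Hz.
Step 3 — Parallel Q: Q = R/(ω₀L) = 769/(2.187e+04·0.0445) = 0.7903.
Step 4 — Bandwidth: Δω = ω₀/Q = 2.767e+04 rad/s; BW = Δω/(2π) = 4403 Hz.

(a) f₀ = 3480 Hz  (b) Q = 0.7903  (c) BW = 4403 Hz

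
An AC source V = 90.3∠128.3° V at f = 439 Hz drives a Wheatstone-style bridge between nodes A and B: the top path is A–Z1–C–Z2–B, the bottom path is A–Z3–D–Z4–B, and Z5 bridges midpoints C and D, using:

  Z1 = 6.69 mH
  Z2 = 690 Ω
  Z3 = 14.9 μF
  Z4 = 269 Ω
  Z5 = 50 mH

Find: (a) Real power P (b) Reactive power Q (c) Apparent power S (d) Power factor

Step 1 — Angular frequency: ω = 2π·f = 2π·439 = 2758 rad/s.
Step 2 — Component impedances:
  Z1: Z = jωL = j·2758·0.00669 = 0 + j18.45 Ω
  Z2: Z = R = 690 Ω
  Z3: Z = 1/(jωC) = -j/(ω·C) = 0 - j24.33 Ω
  Z4: Z = R = 269 Ω
  Z5: Z = jωL = j·2758·0.05 = 0 + j137.9 Ω
Step 3 — Bridge requires nodal analysis (the Z5 bridge couples midpoints C and D, so the two paths cannot be reduced to a simple series/parallel combination). Setting node B to ground and injecting 1 A at node A, the 3-node admittance system at A, C, D solves to V_A = Z_AB = 194.1 - j15.04 Ω = 194.7∠-4.4° Ω.
Step 4 — Source phasor: V = 90.3∠128.3° V = -55.97 + j70.87 V.
Step 5 — Current: I = V / Z = -0.3147 + j0.3407 A = 0.4638∠132.7° A.
Step 6 — Complex power: S = V·I* = 41.75 - j3.234 VA.
Step 7 — Real power: P = Re(S) = 41.75 W.
Step 8 — Reactive power: Q = Im(S) = -3.234 VAR.
Step 9 — Apparent power: |S| = 41.88 VA.
Step 10 — Power factor: PF = P/|S| = 0.997 (leading).

(a) P = 41.75 W  (b) Q = -3.234 VAR  (c) S = 41.88 VA  (d) PF = 0.997 (leading)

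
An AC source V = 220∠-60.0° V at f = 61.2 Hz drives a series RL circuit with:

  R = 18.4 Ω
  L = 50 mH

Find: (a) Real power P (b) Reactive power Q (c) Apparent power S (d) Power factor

Step 1 — Angular frequency: ω = 2π·f = 2π·61.2 = 384.5 rad/s.
Step 2 — Component impedances:
  R: Z = R = 18.4 Ω
  L: Z = jωL = j·384.5·0.05 = 0 + j19.23 Ω
Step 3 — Series combination: Z_total = R + L = 18.4 + j19.23 Ω = 26.61∠46.3° Ω.
Step 4 — Source phasor: V = 220∠-60.0° V = 110 - j190.5 V.
Step 5 — Current: I = V / Z = -2.314 - j7.936 A = 8.267∠-106.3° A.
Step 6 — Complex power: S = V·I* = 1257 + j1314 VA.
Step 7 — Real power: P = Re(S) = 1257 W.
Step 8 — Reactive power: Q = Im(S) = 1314 VAR.
Step 9 — Apparent power: |S| = 1819 VA.
Step 10 — Power factor: PF = P/|S| = 0.6914 (lagging).

(a) P = 1257 W  (b) Q = 1314 VAR  (c) S = 1819 VA  (d) PF = 0.6914 (lagging)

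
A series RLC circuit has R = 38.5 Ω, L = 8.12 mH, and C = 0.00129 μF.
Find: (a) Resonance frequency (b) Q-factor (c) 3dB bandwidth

Step 1 — Resonance condition Im(Z)=0 gives ω₀ = 1/√(LC).
Step 2 — ω₀ = 1/√(0.00812·1.29e-09) = 3.09e+05 rad/s.
Step 3 — f₀ = ω₀/(2π) = 4.918e+04 Hz.
Step 4 — Series Q: Q = ω₀L/R = 3.09e+05·0.00812/38.5 = 65.17.
Step 5 — 3dB bandwidth: Δω = ω₀/Q = 4741 rad/s; BW = Δω/(2π) = 754.6 Hz.

(a) f₀ = 4.918e+04 Hz  (b) Q = 65.17  (c) BW = 754.6 Hz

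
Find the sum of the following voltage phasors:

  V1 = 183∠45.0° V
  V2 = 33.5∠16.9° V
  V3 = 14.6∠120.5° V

Step 1 — Convert each phasor to rectangular form:
  V1 = 183·(cos(45.0°) + j·sin(45.0°)) = 129.4 + j129.4 V
  V2 = 33.5·(cos(16.9°) + j·sin(16.9°)) = 32.05 + j9.739 V
  V3 = 14.6·(cos(120.5°) + j·sin(120.5°)) = -7.41 + j12.58 V
Step 2 — Sum components: V_total = 154 + j151.7 V.
Step 3 — Convert to polar: |V_total| = 216.2 V, ∠V_total = 44.6°.

V_total = 216.2∠44.6° V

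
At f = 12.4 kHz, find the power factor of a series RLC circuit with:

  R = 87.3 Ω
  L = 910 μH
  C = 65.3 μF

Step 1 — Angular frequency: ω = 2π·f = 2π·1.24e+04 = 7.791e+04 rad/s.
Step 2 — Component impedances:
  R: Z = R = 87.3 Ω
  L: Z = jωL = j·7.791e+04·0.00091 = 0 + j70.9 Ω
  C: Z = 1/(jωC) = -j/(ω·C) = 0 - j0.1966 Ω
Step 3 — Series combination: Z_total = R + L + C = 87.3 + j70.7 Ω = 112.3∠39.0° Ω.
Step 4 — Power factor: PF = cos(φ) = Re(Z)/|Z| = 87.3/112.34 = 0.7771.
Step 5 — Type: Im(Z) = 70.7 ⇒ lagging (phase φ = 39.0°).

PF = 0.7771 (lagging, φ = 39.0°)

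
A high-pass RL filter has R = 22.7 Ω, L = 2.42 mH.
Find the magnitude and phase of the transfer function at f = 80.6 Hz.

Step 1 — Angular frequency: ω = 2π·80.6 = 506.4 rad/s.
Step 2 — Transfer function: H(jω) = jωL/(R + jωL).
Step 3 — Numerator jωL = j·1.226; denominator R + jωL = 22.7 + j1.226.
Step 4 — H = 0.002906 + j0.05383.
Step 5 — Magnitude: |H| = 0.05391 (-25.4 dB); phase: φ = 86.9°.

|H| = 0.05391 (-25.4 dB), φ = 86.9°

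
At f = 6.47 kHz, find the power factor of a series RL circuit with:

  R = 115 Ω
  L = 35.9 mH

Step 1 — Angular frequency: ω = 2π·f = 2π·6470 = 4.065e+04 rad/s.
Step 2 — Component impedances:
  R: Z = R = 115 Ω
  L: Z = jωL = j·4.065e+04·0.0359 = 0 + j1459 Ω
Step 3 — Series combination: Z_total = R + L = 115 + j1459 Ω = 1464∠85.5° Ω.
Step 4 — Power factor: PF = cos(φ) = Re(Z)/|Z| = 115/1463.9 = 0.07856.
Step 5 — Type: Im(Z) = 1459 ⇒ lagging (phase φ = 85.5°).

PF = 0.07856 (lagging, φ = 85.5°)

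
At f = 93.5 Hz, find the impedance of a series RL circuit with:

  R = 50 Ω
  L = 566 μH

Step 1 — Angular frequency: ω = 2π·f = 2π·93.5 = 587.5 rad/s.
Step 2 — Component impedances:
  R: Z = R = 50 Ω
  L: Z = jωL = j·587.5·0.000566 = 0 + j0.3325 Ω
Step 3 — Series combination: Z_total = R + L = 50 + j0.3325 Ω = 50∠0.4° Ω.

Z = 50 + j0.3325 Ω = 50∠0.4° Ω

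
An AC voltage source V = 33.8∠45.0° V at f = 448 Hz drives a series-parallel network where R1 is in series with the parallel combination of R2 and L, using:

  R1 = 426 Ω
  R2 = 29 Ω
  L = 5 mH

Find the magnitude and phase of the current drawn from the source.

Step 1 — Angular frequency: ω = 2π·f = 2π·448 = 2815 rad/s.
Step 2 — Component impedances:
  R1: Z = R = 426 Ω
  R2: Z = R = 29 Ω
  L: Z = jωL = j·2815·0.005 = 0 + j14.07 Ω
Step 3 — Parallel branch: R2 || L = 1/(1/R2 + 1/L) = 5.528 + j11.39 Ω.
Step 4 — Series with R1: Z_total = R1 + (R2 || L) = 431.5 + j11.39 Ω = 431.7∠1.5° Ω.
Step 5 — Source phasor: V = 33.8∠45.0° V = 23.9 + j23.9 V.
Step 6 — Ohm's law: I = V / Z_total = (23.9 + j23.9) / (431.5 + j11.39) = 0.05681 + j0.05389 A.
Step 7 — Convert to polar: |I| = 0.0783 A, ∠I = 43.5°.

I = 0.0783∠43.5° A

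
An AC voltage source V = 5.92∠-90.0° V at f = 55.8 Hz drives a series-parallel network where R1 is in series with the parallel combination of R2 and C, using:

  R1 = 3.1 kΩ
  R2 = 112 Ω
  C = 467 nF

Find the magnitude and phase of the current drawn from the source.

Step 1 — Angular frequency: ω = 2π·f = 2π·55.8 = 350.6 rad/s.
Step 2 — Component impedances:
  R1: Z = R = 3100 Ω
  R2: Z = R = 112 Ω
  C: Z = 1/(jωC) = -j/(ω·C) = 0 - j6108 Ω
Step 3 — Parallel branch: R2 || C = 1/(1/R2 + 1/C) = 112 - j2.053 Ω.
Step 4 — Series with R1: Z_total = R1 + (R2 || C) = 3212 - j2.053 Ω = 3212∠-0.0° Ω.
Step 5 — Source phasor: V = 5.92∠-90.0° V = 0 - j5.92 V.
Step 6 — Ohm's law: I = V / Z_total = (0 - j5.92) / (3212 - j2.053) = 1.178e-06 - j0.001843 A.
Step 7 — Convert to polar: |I| = 0.001843 A, ∠I = -90.0°.

I = 0.001843∠-90.0° A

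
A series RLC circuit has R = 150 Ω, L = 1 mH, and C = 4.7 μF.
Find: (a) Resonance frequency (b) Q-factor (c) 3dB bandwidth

Step 1 — Resonance: ω₀ = 1/√(LC) = 1/√(0.001·4.7e-06) = 1.459e+04 rad/s.
Step 2 — f₀ = ω₀/(2π) = 2322 Hz.
Step 3 — Series Q: Q = ω₀L/R = 1.459e+04·0.001/150 = 0.09724.
Step 4 — Bandwidth: Δω = ω₀/Q = 1.5e+05 rad/s; BW = Δω/(2π) = 2.387e+04 Hz.

(a) f₀ = 2322 Hz  (b) Q = 0.09724  (c) BW = 2.387e+04 Hz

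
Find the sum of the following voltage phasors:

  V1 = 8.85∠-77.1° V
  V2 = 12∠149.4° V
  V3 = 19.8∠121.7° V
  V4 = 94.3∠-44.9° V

Step 1 — Convert each phasor to rectangular form:
  V1 = 8.85·(cos(-77.1°) + j·sin(-77.1°)) = 1.976 - j8.627 V
  V2 = 12·(cos(149.4°) + j·sin(149.4°)) = -10.33 + j6.108 V
  V3 = 19.8·(cos(121.7°) + j·sin(121.7°)) = -10.4 + j16.85 V
  V4 = 94.3·(cos(-44.9°) + j·sin(-44.9°)) = 66.8 - j66.56 V
Step 2 — Sum components: V_total = 48.04 - j52.24 V.
Step 3 — Convert to polar: |V_total| = 70.97 V, ∠V_total = -47.4°.

V_total = 70.97∠-47.4° V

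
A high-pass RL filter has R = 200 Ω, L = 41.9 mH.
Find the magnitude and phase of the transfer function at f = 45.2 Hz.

Step 1 — Angular frequency: ω = 2π·45.2 = 284 rad/s.
Step 2 — Transfer function: H(jω) = jωL/(R + jωL).
Step 3 — Numerator jωL = j·11.9; denominator R + jωL = 200 + j11.9.
Step 4 — H = 0.003528 + j0.05929.
Step 5 — Magnitude: |H| = 0.05939 (-24.5 dB); phase: φ = 86.6°.

|H| = 0.05939 (-24.5 dB), φ = 86.6°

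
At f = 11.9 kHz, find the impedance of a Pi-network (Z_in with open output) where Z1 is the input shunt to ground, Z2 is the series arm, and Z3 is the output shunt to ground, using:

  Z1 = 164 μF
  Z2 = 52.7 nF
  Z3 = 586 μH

Step 1 — Angular frequency: ω = 2π·f = 2π·1.19e+04 = 7.477e+04 rad/s.
Step 2 — Component impedances:
  Z1: Z = 1/(jωC) = -j/(ω·C) = 0 - j0.08155 Ω
  Z2: Z = 1/(jωC) = -j/(ω·C) = 0 - j253.8 Ω
  Z3: Z = jωL = j·7.477e+04·0.000586 = 0 + j43.82 Ω
Step 3 — With open output, the series arm Z2 and the output shunt Z3 appear in series to ground: Z2 + Z3 = 0 - j210 Ω.
Step 4 — Parallel with input shunt Z1: Z_in = Z1 || (Z2 + Z3) = 0 - j0.08152 Ω = 0.08152∠-90.0° Ω.

Z = 0 - j0.08152 Ω = 0.08152∠-90.0° Ω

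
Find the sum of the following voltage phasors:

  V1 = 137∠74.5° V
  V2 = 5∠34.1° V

Step 1 — Convert each phasor to rectangular form:
  V1 = 137·(cos(74.5°) + j·sin(74.5°)) = 36.61 + j132 V
  V2 = 5·(cos(34.1°) + j·sin(34.1°)) = 4.14 + j2.803 V
Step 2 — Sum components: V_total = 40.75 + j134.8 V.
Step 3 — Convert to polar: |V_total| = 140.8 V, ∠V_total = 73.2°.

V_total = 140.8∠73.2° V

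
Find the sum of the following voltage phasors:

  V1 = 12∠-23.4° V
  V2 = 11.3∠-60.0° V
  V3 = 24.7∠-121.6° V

Step 1 — Convert each phasor to rectangular form:
  V1 = 12·(cos(-23.4°) + j·sin(-23.4°)) = 11.01 - j4.766 V
  V2 = 11.3·(cos(-60.0°) + j·sin(-60.0°)) = 5.65 - j9.786 V
  V3 = 24.7·(cos(-121.6°) + j·sin(-121.6°)) = -12.94 - j21.04 V
Step 2 — Sum components: V_total = 3.721 - j35.59 V.
Step 3 — Convert to polar: |V_total| = 35.78 V, ∠V_total = -84.0°.

V_total = 35.78∠-84.0° V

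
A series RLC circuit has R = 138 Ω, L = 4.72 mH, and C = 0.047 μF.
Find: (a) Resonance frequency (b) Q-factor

Step 1 — Resonance condition Im(Z)=0 gives ω₀ = 1/√(LC).
Step 2 — ω₀ = 1/√(0.00472·4.7e-08) = 6.714e+04 rad/s.
Step 3 — f₀ = ω₀/(2π) = 1.069e+04 Hz.
Step 4 — Series Q: Q = ω₀L/R = 6.714e+04·0.00472/138 = 2.296.

(a) f₀ = 1.069e+04 Hz  (b) Q = 2.296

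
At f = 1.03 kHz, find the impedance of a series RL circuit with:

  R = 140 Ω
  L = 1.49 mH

Step 1 — Angular frequency: ω = 2π·f = 2π·1030 = 6472 rad/s.
Step 2 — Component impedances:
  R: Z = R = 140 Ω
  L: Z = jωL = j·6472·0.00149 = 0 + j9.643 Ω
Step 3 — Series combination: Z_total = R + L = 140 + j9.643 Ω = 140.3∠3.9° Ω.

Z = 140 + j9.643 Ω = 140.3∠3.9° Ω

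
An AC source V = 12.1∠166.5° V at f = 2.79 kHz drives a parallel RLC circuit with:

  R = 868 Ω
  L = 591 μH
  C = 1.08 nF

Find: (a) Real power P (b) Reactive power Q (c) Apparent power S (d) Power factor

Step 1 — Angular frequency: ω = 2π·f = 2π·2790 = 1.753e+04 rad/s.
Step 2 — Component impedances:
  R: Z = R = 868 Ω
  L: Z = jωL = j·1.753e+04·0.000591 = 0 + j10.36 Ω
  C: Z = 1/(jωC) = -j/(ω·C) = 0 - j5.282e+04 Ω
Step 3 — Parallel combination: 1/Z_total = 1/R + 1/L + 1/C; Z_total = 0.1237 + j10.36 Ω = 10.36∠89.3° Ω.
Step 4 — Source phasor: V = 12.1∠166.5° V = -11.77 + j2.825 V.
Step 5 — Current: I = V / Z = 0.259 + j1.139 A = 1.168∠77.2° A.
Step 6 — Complex power: S = V·I* = 0.1687 + j14.13 VA.
Step 7 — Real power: P = Re(S) = 0.1687 W.
Step 8 — Reactive power: Q = Im(S) = 14.13 VAR.
Step 9 — Apparent power: |S| = 14.13 VA.
Step 10 — Power factor: PF = P/|S| = 0.01194 (lagging).

(a) P = 0.1687 W  (b) Q = 14.13 VAR  (c) S = 14.13 VA  (d) PF = 0.01194 (lagging)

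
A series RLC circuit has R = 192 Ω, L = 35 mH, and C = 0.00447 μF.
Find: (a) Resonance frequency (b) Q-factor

Step 1 — Resonance condition Im(Z)=0 gives ω₀ = 1/√(LC).
Step 2 — ω₀ = 1/√(0.035·4.47e-09) = 7.995e+04 rad/s.
Step 3 — f₀ = ω₀/(2π) = 1.272e+04 Hz.
Step 4 — Series Q: Q = ω₀L/R = 7.995e+04·0.035/192 = 14.57.

(a) f₀ = 1.272e+04 Hz  (b) Q = 14.57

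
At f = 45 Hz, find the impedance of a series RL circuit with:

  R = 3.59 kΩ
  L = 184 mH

Step 1 — Angular frequency: ω = 2π·f = 2π·45 = 282.7 rad/s.
Step 2 — Component impedances:
  R: Z = R = 3590 Ω
  L: Z = jωL = j·282.7·0.184 = 0 + j52.02 Ω
Step 3 — Series combination: Z_total = R + L = 3590 + j52.02 Ω = 3590∠0.8° Ω.

Z = 3590 + j52.02 Ω = 3590∠0.8° Ω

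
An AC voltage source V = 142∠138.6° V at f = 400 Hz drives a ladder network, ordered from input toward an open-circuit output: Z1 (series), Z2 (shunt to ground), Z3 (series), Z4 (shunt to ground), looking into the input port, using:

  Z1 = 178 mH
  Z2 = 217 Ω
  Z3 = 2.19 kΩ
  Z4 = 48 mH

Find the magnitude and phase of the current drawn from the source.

Step 1 — Angular frequency: ω = 2π·f = 2π·400 = 2513 rad/s.
Step 2 — Component impedances:
  Z1: Z = jωL = j·2513·0.178 = 0 + j447.4 Ω
  Z2: Z = R = 217 Ω
  Z3: Z = R = 2190 Ω
  Z4: Z = jωL = j·2513·0.048 = 0 + j120.6 Ω
Step 3 — Ladder network (open output): work backward from the far end, alternating series and parallel combinations. Z_in = 197.5 + j448.3 Ω = 489.9∠66.2° Ω.
Step 4 — Source phasor: V = 142∠138.6° V = -106.5 + j93.91 V.
Step 5 — Ohm's law: I = V / Z_total = (-106.5 + j93.91) / (197.5 + j448.3) = 0.08777 + j0.2762 A.
Step 6 — Convert to polar: |I| = 0.2899 A, ∠I = 72.4°.

I = 0.2899∠72.4° A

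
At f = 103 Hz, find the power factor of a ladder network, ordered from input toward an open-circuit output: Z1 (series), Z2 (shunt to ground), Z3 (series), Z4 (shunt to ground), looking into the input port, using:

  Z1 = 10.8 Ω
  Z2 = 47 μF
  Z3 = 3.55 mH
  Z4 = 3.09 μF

Step 1 — Angular frequency: ω = 2π·f = 2π·103 = 647.2 rad/s.
Step 2 — Component impedances:
  Z1: Z = R = 10.8 Ω
  Z2: Z = 1/(jωC) = -j/(ω·C) = 0 - j32.88 Ω
  Z3: Z = jωL = j·647.2·0.00355 = 0 + j2.297 Ω
  Z4: Z = 1/(jωC) = -j/(ω·C) = 0 - j500.1 Ω
Step 3 — Ladder network (open output): work backward from the far end, alternating series and parallel combinations. Z_in = 10.8 - j30.84 Ω = 32.68∠-70.7° Ω.
Step 4 — Power factor: PF = cos(φ) = Re(Z)/|Z| = 10.8/32.68 = 0.3305.
Step 5 — Type: Im(Z) = -30.84 ⇒ leading (phase φ = -70.7°).

PF = 0.3305 (leading, φ = -70.7°)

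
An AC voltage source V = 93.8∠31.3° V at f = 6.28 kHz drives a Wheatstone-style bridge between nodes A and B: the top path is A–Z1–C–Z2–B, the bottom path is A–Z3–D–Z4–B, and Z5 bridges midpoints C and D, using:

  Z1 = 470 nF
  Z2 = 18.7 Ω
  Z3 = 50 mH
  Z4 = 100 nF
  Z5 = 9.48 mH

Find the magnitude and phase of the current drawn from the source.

Step 1 — Angular frequency: ω = 2π·f = 2π·6280 = 3.946e+04 rad/s.
Step 2 — Component impedances:
  Z1: Z = 1/(jωC) = -j/(ω·C) = 0 - j53.92 Ω
  Z2: Z = R = 18.7 Ω
  Z3: Z = jωL = j·3.946e+04·0.05 = 0 + j1973 Ω
  Z4: Z = 1/(jωC) = -j/(ω·C) = 0 - j253.4 Ω
  Z5: Z = jωL = j·3.946e+04·0.00948 = 0 + j374.1 Ω
Step 3 — Bridge requires nodal analysis (the Z5 bridge couples midpoints C and D, so the two paths cannot be reduced to a simple series/parallel combination). Setting node B to ground and injecting 1 A at node A, the 3-node admittance system at A, C, D solves to V_A = Z_AB = 22.42 - j49.45 Ω = 54.3∠-65.6° Ω.
Step 4 — Source phasor: V = 93.8∠31.3° V = 80.15 + j48.73 V.
Step 5 — Ohm's law: I = V / Z_total = (80.15 + j48.73) / (22.42 - j49.45) = -0.2079 + j1.715 A.
Step 6 — Convert to polar: |I| = 1.727 A, ∠I = 96.9°.

I = 1.727∠96.9° A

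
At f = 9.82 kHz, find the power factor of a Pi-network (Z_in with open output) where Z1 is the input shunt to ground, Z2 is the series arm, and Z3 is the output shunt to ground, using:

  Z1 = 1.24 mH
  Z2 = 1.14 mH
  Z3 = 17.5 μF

Step 1 — Angular frequency: ω = 2π·f = 2π·9820 = 6.17e+04 rad/s.
Step 2 — Component impedances:
  Z1: Z = jωL = j·6.17e+04·0.00124 = 0 + j76.51 Ω
  Z2: Z = jωL = j·6.17e+04·0.00114 = 0 + j70.34 Ω
  Z3: Z = 1/(jωC) = -j/(ω·C) = 0 - j0.9261 Ω
Step 3 — With open output, the series arm Z2 and the output shunt Z3 appear in series to ground: Z2 + Z3 = 0 + j69.41 Ω.
Step 4 — Parallel with input shunt Z1: Z_in = Z1 || (Z2 + Z3) = 0 + j36.39 Ω = 36.39∠90.0° Ω.
Step 5 — Power factor: PF = cos(φ) = Re(Z)/|Z| = -0/36.39 = -0.
Step 6 — Type: Im(Z) = 36.39 ⇒ lagging (phase φ = 90.0°).

PF = -0 (lagging, φ = 90.0°)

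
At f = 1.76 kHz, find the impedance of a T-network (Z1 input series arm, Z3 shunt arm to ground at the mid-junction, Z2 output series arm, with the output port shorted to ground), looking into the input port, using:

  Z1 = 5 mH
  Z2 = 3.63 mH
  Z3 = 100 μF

Step 1 — Angular frequency: ω = 2π·f = 2π·1760 = 1.106e+04 rad/s.
Step 2 — Component impedances:
  Z1: Z = jωL = j·1.106e+04·0.005 = 0 + j55.29 Ω
  Z2: Z = jωL = j·1.106e+04·0.00363 = 0 + j40.14 Ω
  Z3: Z = 1/(jωC) = -j/(ω·C) = 0 - j0.9043 Ω
Step 3 — With the output port shorted to ground, the output series arm Z2 runs from the junction to ground; the shunt arm Z3 also runs from the junction to ground. They appear in parallel: Z3 || Z2 = 0 - j0.9251 Ω.
Step 4 — Series with input arm Z1: Z_in = Z1 + (Z3 || Z2) = 0 + j54.37 Ω = 54.37∠90.0° Ω.

Z = 0 + j54.37 Ω = 54.37∠90.0° Ω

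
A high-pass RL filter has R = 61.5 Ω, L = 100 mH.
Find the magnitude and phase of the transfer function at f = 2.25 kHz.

Step 1 — Angular frequency: ω = 2π·2250 = 1.414e+04 rad/s.
Step 2 — Transfer function: H(jω) = jωL/(R + jωL).
Step 3 — Numerator jωL = j·1414; denominator R + jωL = 61.5 + j1414.
Step 4 — H = 0.9981 + j0.04342.
Step 5 — Magnitude: |H| = 0.9991 (-0.0 dB); phase: φ = 2.5°.

|H| = 0.9991 (-0.0 dB), φ = 2.5°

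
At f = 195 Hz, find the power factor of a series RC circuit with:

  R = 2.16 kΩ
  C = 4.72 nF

Step 1 — Angular frequency: ω = 2π·f = 2π·195 = 1225 rad/s.
Step 2 — Component impedances:
  R: Z = R = 2160 Ω
  C: Z = 1/(jωC) = -j/(ω·C) = 0 - j1.729e+05 Ω
Step 3 — Series combination: Z_total = R + C = 2160 - j1.729e+05 Ω = 1.729e+05∠-89.3° Ω.
Step 4 — Power factor: PF = cos(φ) = Re(Z)/|Z| = 2160/1.729e+05 = 0.01249.
Step 5 — Type: Im(Z) = -1.729e+05 ⇒ leading (phase φ = -89.3°).

PF = 0.01249 (leading, φ = -89.3°)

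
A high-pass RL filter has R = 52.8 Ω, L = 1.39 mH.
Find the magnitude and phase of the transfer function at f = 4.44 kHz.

Step 1 — Angular frequency: ω = 2π·4440 = 2.79e+04 rad/s.
Step 2 — Transfer function: H(jω) = jωL/(R + jωL).
Step 3 — Numerator jωL = j·38.78; denominator R + jωL = 52.8 + j38.78.
Step 4 — H = 0.3504 + j0.4771.
Step 5 — Magnitude: |H| = 0.5919 (-4.6 dB); phase: φ = 53.7°.

|H| = 0.5919 (-4.6 dB), φ = 53.7°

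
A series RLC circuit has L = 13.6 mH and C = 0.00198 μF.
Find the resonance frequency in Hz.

Step 1 — Resonance condition Im(Z)=0 gives ω₀ = 1/√(LC).
Step 2 — ω₀ = 1/√(0.0136·1.98e-09) = 1.927e+05 rad/s.
Step 3 — f₀ = ω₀/(2π) = 3.067e+04 Hz.

f₀ = 3.067e+04 Hz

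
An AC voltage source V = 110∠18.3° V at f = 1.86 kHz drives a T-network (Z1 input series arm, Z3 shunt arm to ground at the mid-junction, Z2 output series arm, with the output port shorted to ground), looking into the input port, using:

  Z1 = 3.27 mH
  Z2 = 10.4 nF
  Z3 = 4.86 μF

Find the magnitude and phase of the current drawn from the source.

Step 1 — Angular frequency: ω = 2π·f = 2π·1860 = 1.169e+04 rad/s.
Step 2 — Component impedances:
  Z1: Z = jωL = j·1.169e+04·0.00327 = 0 + j38.22 Ω
  Z2: Z = 1/(jωC) = -j/(ω·C) = 0 - j8228 Ω
  Z3: Z = 1/(jωC) = -j/(ω·C) = 0 - j17.61 Ω
Step 3 — With the output port shorted to ground, the output series arm Z2 runs from the junction to ground; the shunt arm Z3 also runs from the junction to ground. They appear in parallel: Z3 || Z2 = 0 - j17.57 Ω.
Step 4 — Series with input arm Z1: Z_in = Z1 + (Z3 || Z2) = 0 + j20.65 Ω = 20.65∠90.0° Ω.
Step 5 — Source phasor: V = 110∠18.3° V = 104.4 + j34.54 V.
Step 6 — Ohm's law: I = V / Z_total = (104.4 + j34.54) / (0 + j20.65) = 1.673 - j5.058 A.
Step 7 — Convert to polar: |I| = 5.328 A, ∠I = -71.7°.

I = 5.328∠-71.7° A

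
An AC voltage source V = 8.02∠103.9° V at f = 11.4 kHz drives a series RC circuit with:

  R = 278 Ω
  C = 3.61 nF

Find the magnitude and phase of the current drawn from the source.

Step 1 — Angular frequency: ω = 2π·f = 2π·1.14e+04 = 7.163e+04 rad/s.
Step 2 — Component impedances:
  R: Z = R = 278 Ω
  C: Z = 1/(jωC) = -j/(ω·C) = 0 - j3867 Ω
Step 3 — Series combination: Z_total = R + C = 278 - j3867 Ω = 3877∠-85.9° Ω.
Step 4 — Source phasor: V = 8.02∠103.9° V = -1.927 + j7.785 V.
Step 5 — Ohm's law: I = V / Z_total = (-1.927 + j7.785) / (278 - j3867) = -0.002038 - j0.0003517 A.
Step 6 — Convert to polar: |I| = 0.002068 A, ∠I = -170.2°.

I = 0.002068∠-170.2° A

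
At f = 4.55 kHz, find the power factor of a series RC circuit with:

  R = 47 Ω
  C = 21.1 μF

Step 1 — Angular frequency: ω = 2π·f = 2π·4550 = 2.859e+04 rad/s.
Step 2 — Component impedances:
  R: Z = R = 47 Ω
  C: Z = 1/(jωC) = -j/(ω·C) = 0 - j1.658 Ω
Step 3 — Series combination: Z_total = R + C = 47 - j1.658 Ω = 47.03∠-2.0° Ω.
Step 4 — Power factor: PF = cos(φ) = Re(Z)/|Z| = 47/47.03 = 0.9994.
Step 5 — Type: Im(Z) = -1.658 ⇒ leading (phase φ = -2.0°).

PF = 0.9994 (leading, φ = -2.0°)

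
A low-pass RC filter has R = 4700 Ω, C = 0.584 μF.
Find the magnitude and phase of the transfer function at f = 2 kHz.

Step 1 — Angular frequency: ω = 2π·2000 = 1.257e+04 rad/s.
Step 2 — Transfer function: H(jω) = 1/(1 + jωRC).
Step 3 — Denominator: 1 + jωRC = 1 + j·1.257e+04·4700·5.84e-07 = 1 + j34.49.
Step 4 — H = 0.0008398 - j0.02897.
Step 5 — Magnitude: |H| = 0.02898 (-30.8 dB); phase: φ = -88.3°.

|H| = 0.02898 (-30.8 dB), φ = -88.3°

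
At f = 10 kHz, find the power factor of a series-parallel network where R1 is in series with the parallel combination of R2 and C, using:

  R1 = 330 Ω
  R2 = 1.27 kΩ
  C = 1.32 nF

Step 1 — Angular frequency: ω = 2π·f = 2π·1e+04 = 6.283e+04 rad/s.
Step 2 — Component impedances:
  R1: Z = R = 330 Ω
  R2: Z = R = 1270 Ω
  C: Z = 1/(jωC) = -j/(ω·C) = 0 - j1.206e+04 Ω
Step 3 — Parallel branch: R2 || C = 1/(1/R2 + 1/C) = 1256 - j132.3 Ω.
Step 4 — Series with R1: Z_total = R1 + (R2 || C) = 1586 - j132.3 Ω = 1592∠-4.8° Ω.
Step 5 — Power factor: PF = cos(φ) = Re(Z)/|Z| = 1586.1/1591.6 = 0.9965.
Step 6 — Type: Im(Z) = -132.3 ⇒ leading (phase φ = -4.8°).

PF = 0.9965 (leading, φ = -4.8°)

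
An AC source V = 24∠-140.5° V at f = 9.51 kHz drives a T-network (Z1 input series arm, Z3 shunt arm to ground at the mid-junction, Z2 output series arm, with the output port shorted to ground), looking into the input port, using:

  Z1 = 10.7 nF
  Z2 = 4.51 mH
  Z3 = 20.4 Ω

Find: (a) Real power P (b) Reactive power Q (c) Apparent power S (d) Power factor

Step 1 — Angular frequency: ω = 2π·f = 2π·9510 = 5.975e+04 rad/s.
Step 2 — Component impedances:
  Z1: Z = 1/(jωC) = -j/(ω·C) = 0 - j1564 Ω
  Z2: Z = jωL = j·5.975e+04·0.00451 = 0 + j269.5 Ω
  Z3: Z = R = 20.4 Ω
Step 3 — With the output port shorted to ground, the output series arm Z2 runs from the junction to ground; the shunt arm Z3 also runs from the junction to ground. They appear in parallel: Z3 || Z2 = 20.28 + j1.535 Ω.
Step 4 — Series with input arm Z1: Z_in = Z1 + (Z3 || Z2) = 20.28 - j1563 Ω = 1563∠-89.3° Ω.
Step 5 — Source phasor: V = 24∠-140.5° V = -18.52 - j15.27 V.
Step 6 — Current: I = V / Z = 0.009614 - j0.01198 A = 0.01536∠-51.2° A.
Step 7 — Complex power: S = V·I* = 0.004785 - j0.3686 VA.
Step 8 — Real power: P = Re(S) = 0.004785 W.
Step 9 — Reactive power: Q = Im(S) = -0.3686 VAR.
Step 10 — Apparent power: |S| = 0.3686 VA.
Step 11 — Power factor: PF = P/|S| = 0.01298 (leading).

(a) P = 0.004785 W  (b) Q = -0.3686 VAR  (c) S = 0.3686 VA  (d) PF = 0.01298 (leading)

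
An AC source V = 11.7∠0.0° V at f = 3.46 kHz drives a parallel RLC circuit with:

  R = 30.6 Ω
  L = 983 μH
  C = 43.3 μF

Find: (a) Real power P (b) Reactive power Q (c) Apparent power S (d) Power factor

Step 1 — Angular frequency: ω = 2π·f = 2π·3460 = 2.174e+04 rad/s.
Step 2 — Component impedances:
  R: Z = R = 30.6 Ω
  L: Z = jωL = j·2.174e+04·0.000983 = 0 + j21.37 Ω
  C: Z = 1/(jωC) = -j/(ω·C) = 0 - j1.062 Ω
Step 3 — Parallel combination: 1/Z_total = 1/R + 1/L + 1/C; Z_total = 0.04078 - j1.116 Ω = 1.117∠-87.9° Ω.
Step 4 — Source phasor: V = 11.7∠0.0° V = 11.7 V.
Step 5 — Current: I = V / Z = 0.3824 + j10.47 A = 10.47∠87.9° A.
Step 6 — Complex power: S = V·I* = 4.474 - j122.5 VA.
Step 7 — Real power: P = Re(S) = 4.474 W.
Step 8 — Reactive power: Q = Im(S) = -122.5 VAR.
Step 9 — Apparent power: |S| = 122.5 VA.
Step 10 — Power factor: PF = P/|S| = 0.03651 (leading).

(a) P = 4.474 W  (b) Q = -122.5 VAR  (c) S = 122.5 VA  (d) PF = 0.03651 (leading)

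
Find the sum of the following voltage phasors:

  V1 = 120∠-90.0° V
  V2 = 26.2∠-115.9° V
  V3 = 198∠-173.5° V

Step 1 — Convert each phasor to rectangular form:
  V1 = 120·(cos(-90.0°) + j·sin(-90.0°)) = 0 - j120 V
  V2 = 26.2·(cos(-115.9°) + j·sin(-115.9°)) = -11.44 - j23.57 V
  V3 = 198·(cos(-173.5°) + j·sin(-173.5°)) = -196.7 - j22.41 V
Step 2 — Sum components: V_total = -208.2 - j166 V.
Step 3 — Convert to polar: |V_total| = 266.2 V, ∠V_total = -141.4°.

V_total = 266.2∠-141.4° V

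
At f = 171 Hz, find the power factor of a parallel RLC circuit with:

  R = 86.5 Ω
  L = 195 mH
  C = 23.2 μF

Step 1 — Angular frequency: ω = 2π·f = 2π·171 = 1074 rad/s.
Step 2 — Component impedances:
  R: Z = R = 86.5 Ω
  L: Z = jωL = j·1074·0.195 = 0 + j209.5 Ω
  C: Z = 1/(jωC) = -j/(ω·C) = 0 - j40.12 Ω
Step 3 — Parallel combination: 1/Z_total = 1/R + 1/L + 1/C; Z_total = 21.42 - j37.33 Ω = 43.04∠-60.2° Ω.
Step 4 — Power factor: PF = cos(φ) = Re(Z)/|Z| = 21.416/43.04 = 0.4976.
Step 5 — Type: Im(Z) = -37.33 ⇒ leading (phase φ = -60.2°).

PF = 0.4976 (leading, φ = -60.2°)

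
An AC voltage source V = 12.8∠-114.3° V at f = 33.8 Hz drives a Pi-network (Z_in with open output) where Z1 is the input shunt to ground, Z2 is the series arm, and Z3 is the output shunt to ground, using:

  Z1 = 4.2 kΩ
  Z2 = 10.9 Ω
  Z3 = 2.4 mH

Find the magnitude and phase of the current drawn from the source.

Step 1 — Angular frequency: ω = 2π·f = 2π·33.8 = 212.4 rad/s.
Step 2 — Component impedances:
  Z1: Z = R = 4200 Ω
  Z2: Z = R = 10.9 Ω
  Z3: Z = jωL = j·212.4·0.0024 = 0 + j0.5097 Ω
Step 3 — With open output, the series arm Z2 and the output shunt Z3 appear in series to ground: Z2 + Z3 = 10.9 + j0.5097 Ω.
Step 4 — Parallel with input shunt Z1: Z_in = Z1 || (Z2 + Z3) = 10.87 + j0.5071 Ω = 10.88∠2.7° Ω.
Step 5 — Source phasor: V = 12.8∠-114.3° V = -5.267 - j11.67 V.
Step 6 — Ohm's law: I = V / Z_total = (-5.267 - j11.67) / (10.87 + j0.5071) = -0.5334 - j1.048 A.
Step 7 — Convert to polar: |I| = 1.176 A, ∠I = -117.0°.

I = 1.176∠-117.0° A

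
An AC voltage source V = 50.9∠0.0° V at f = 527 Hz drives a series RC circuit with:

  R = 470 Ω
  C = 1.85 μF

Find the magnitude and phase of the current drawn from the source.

Step 1 — Angular frequency: ω = 2π·f = 2π·527 = 3311 rad/s.
Step 2 — Component impedances:
  R: Z = R = 470 Ω
  C: Z = 1/(jωC) = -j/(ω·C) = 0 - j163.2 Ω
Step 3 — Series combination: Z_total = R + C = 470 - j163.2 Ω = 497.5∠-19.2° Ω.
Step 4 — Source phasor: V = 50.9∠0.0° V = 50.9 V.
Step 5 — Ohm's law: I = V / Z_total = (50.9) / (470 - j163.2) = 0.09664 + j0.03357 A.
Step 6 — Convert to polar: |I| = 0.1023 A, ∠I = 19.2°.

I = 0.1023∠19.2° A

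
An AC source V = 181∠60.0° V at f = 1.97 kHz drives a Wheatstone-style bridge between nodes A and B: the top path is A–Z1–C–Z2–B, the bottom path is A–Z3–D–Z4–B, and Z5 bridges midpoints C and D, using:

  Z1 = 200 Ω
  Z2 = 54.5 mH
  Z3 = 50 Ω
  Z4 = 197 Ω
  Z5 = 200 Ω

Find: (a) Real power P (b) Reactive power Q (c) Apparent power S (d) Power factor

Step 1 — Angular frequency: ω = 2π·f = 2π·1970 = 1.238e+04 rad/s.
Step 2 — Component impedances:
  Z1: Z = R = 200 Ω
  Z2: Z = jωL = j·1.238e+04·0.0545 = 0 + j674.6 Ω
  Z3: Z = R = 50 Ω
  Z4: Z = R = 197 Ω
  Z5: Z = R = 200 Ω
Step 3 — Bridge requires nodal analysis (the Z5 bridge couples midpoints C and D, so the two paths cannot be reduced to a simple series/parallel combination). Setting node B to ground and injecting 1 A at node A, the 3-node admittance system at A, C, D solves to V_A = Z_AB = 214.5 + j58.94 Ω = 222.5∠15.4° Ω.
Step 4 — Source phasor: V = 181∠60.0° V = 90.5 + j156.8 V.
Step 5 — Current: I = V / Z = 0.5789 + j0.5716 A = 0.8136∠44.6° A.
Step 6 — Complex power: S = V·I* = 142 + j39.02 VA.
Step 7 — Real power: P = Re(S) = 142 W.
Step 8 — Reactive power: Q = Im(S) = 39.02 VAR.
Step 9 — Apparent power: |S| = 147.3 VA.
Step 10 — Power factor: PF = P/|S| = 0.9643 (lagging).

(a) P = 142 W  (b) Q = 39.02 VAR  (c) S = 147.3 VA  (d) PF = 0.9643 (lagging)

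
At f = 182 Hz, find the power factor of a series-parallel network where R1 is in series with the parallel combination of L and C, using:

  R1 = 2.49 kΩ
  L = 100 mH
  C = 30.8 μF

Step 1 — Angular frequency: ω = 2π·f = 2π·182 = 1144 rad/s.
Step 2 — Component impedances:
  R1: Z = R = 2490 Ω
  L: Z = jωL = j·1144·0.1 = 0 + j114.4 Ω
  C: Z = 1/(jωC) = -j/(ω·C) = 0 - j28.39 Ω
Step 3 — Parallel branch: L || C = 1/(1/L + 1/C) = 0 - j37.77 Ω.
Step 4 — Series with R1: Z_total = R1 + (L || C) = 2490 - j37.77 Ω = 2490∠-0.9° Ω.
Step 5 — Power factor: PF = cos(φ) = Re(Z)/|Z| = 2490/2490.3 = 0.9999.
Step 6 — Type: Im(Z) = -37.77 ⇒ leading (phase φ = -0.9°).

PF = 0.9999 (leading, φ = -0.9°)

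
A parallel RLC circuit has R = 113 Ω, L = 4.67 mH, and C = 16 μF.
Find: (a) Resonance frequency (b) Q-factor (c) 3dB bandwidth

Step 1 — Resonance: ω₀ = 1/√(LC) = 1/√(0.00467·1.6e-05) = 3658 rad/s.
Step 2 — f₀ = ω₀/(2π) = 582.2 Hz.
Step 3 — Parallel Q: Q = R/(ω₀L) = 113/(3658·0.00467) = 6.614.
Step 4 — Bandwidth: Δω = ω₀/Q = 553.1 rad/s; BW = Δω/(2π) = 88.03 Hz.

(a) f₀ = 582.2 Hz  (b) Q = 6.614  (c) BW = 88.03 Hz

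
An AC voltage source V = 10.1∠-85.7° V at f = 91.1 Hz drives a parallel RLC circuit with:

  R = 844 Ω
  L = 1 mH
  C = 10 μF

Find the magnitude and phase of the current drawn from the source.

Step 1 — Angular frequency: ω = 2π·f = 2π·91.1 = 572.4 rad/s.
Step 2 — Component impedances:
  R: Z = R = 844 Ω
  L: Z = jωL = j·572.4·0.001 = 0 + j0.5724 Ω
  C: Z = 1/(jωC) = -j/(ω·C) = 0 - j174.7 Ω
Step 3 — Parallel combination: 1/Z_total = 1/R + 1/L + 1/C; Z_total = 0.0003908 + j0.5743 Ω = 0.5743∠90.0° Ω.
Step 4 — Source phasor: V = 10.1∠-85.7° V = 0.7573 - j10.07 V.
Step 5 — Ohm's law: I = V / Z_total = (0.7573 - j10.07) / (0.0003908 + j0.5743) = -17.54 - j1.331 A.
Step 6 — Convert to polar: |I| = 17.59 A, ∠I = -175.7°.

I = 17.59∠-175.7° A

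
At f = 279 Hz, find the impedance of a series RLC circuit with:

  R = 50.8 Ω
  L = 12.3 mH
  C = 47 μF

Step 1 — Angular frequency: ω = 2π·f = 2π·279 = 1753 rad/s.
Step 2 — Component impedances:
  R: Z = R = 50.8 Ω
  L: Z = jωL = j·1753·0.0123 = 0 + j21.56 Ω
  C: Z = 1/(jωC) = -j/(ω·C) = 0 - j12.14 Ω
Step 3 — Series combination: Z_total = R + L + C = 50.8 + j9.425 Ω = 51.67∠10.5° Ω.

Z = 50.8 + j9.425 Ω = 51.67∠10.5° Ω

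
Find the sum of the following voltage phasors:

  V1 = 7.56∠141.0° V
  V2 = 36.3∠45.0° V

Step 1 — Convert each phasor to rectangular form:
  V1 = 7.56·(cos(141.0°) + j·sin(141.0°)) = -5.875 + j4.758 V
  V2 = 36.3·(cos(45.0°) + j·sin(45.0°)) = 25.67 + j25.67 V
Step 2 — Sum components: V_total = 19.79 + j30.43 V.
Step 3 — Convert to polar: |V_total| = 36.3 V, ∠V_total = 57.0°.

V_total = 36.3∠57.0° V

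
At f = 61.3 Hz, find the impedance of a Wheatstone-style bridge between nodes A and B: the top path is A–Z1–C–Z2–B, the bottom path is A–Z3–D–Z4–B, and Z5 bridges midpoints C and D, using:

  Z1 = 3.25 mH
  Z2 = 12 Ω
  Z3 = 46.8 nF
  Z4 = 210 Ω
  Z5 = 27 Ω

Step 1 — Angular frequency: ω = 2π·f = 2π·61.3 = 385.2 rad/s.
Step 2 — Component impedances:
  Z1: Z = jωL = j·385.2·0.00325 = 0 + j1.252 Ω
  Z2: Z = R = 12 Ω
  Z3: Z = 1/(jωC) = -j/(ω·C) = 0 - j5.548e+04 Ω
  Z4: Z = R = 210 Ω
  Z5: Z = R = 27 Ω
Step 3 — Bridge requires nodal analysis (the Z5 bridge couples midpoints C and D, so the two paths cannot be reduced to a simple series/parallel combination). Setting node B to ground and injecting 1 A at node A, the 3-node admittance system at A, C, D solves to V_A = Z_AB = 11.42 + j1.252 Ω = 11.49∠6.3° Ω.

Z = 11.42 + j1.252 Ω = 11.49∠6.3° Ω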